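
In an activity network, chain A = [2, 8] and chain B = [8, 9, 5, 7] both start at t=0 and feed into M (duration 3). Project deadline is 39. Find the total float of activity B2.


Forward pass: ES(B2) = sum of predecessors on chain B = 8
EF = ES + duration = 8 + 9 = 17
Backward pass: LF(M) = deadline = 39; LS(M) = 39 - 3 = 36
LF(B2) = LS(M) - sum(successors on chain B) = 36 - 12 = 24
LS = LF - duration = 24 - 9 = 15
Total float = LS - ES = 15 - 8 = 7

7


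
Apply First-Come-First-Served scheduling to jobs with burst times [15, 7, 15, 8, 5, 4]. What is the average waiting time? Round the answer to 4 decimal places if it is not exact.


FCFS order (as given): [15, 7, 15, 8, 5, 4]
Waiting times:
  Job 1: wait = 0
  Job 2: wait = 15
  Job 3: wait = 22
  Job 4: wait = 37
  Job 5: wait = 45
  Job 6: wait = 50
Sum of waiting times = 169
Average waiting time = 169/6 = 28.1667

28.1667


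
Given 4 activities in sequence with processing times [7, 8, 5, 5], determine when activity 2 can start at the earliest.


Activity 2 starts after activities 1 through 1 complete.
Predecessor durations: [7]
ES = 7 = 7

7


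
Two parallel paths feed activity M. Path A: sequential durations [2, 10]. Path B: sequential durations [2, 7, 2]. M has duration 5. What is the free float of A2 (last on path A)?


ES(A2) = sum of predecessors on chain A = 2
EF(A2) = ES + duration = 2 + 10 = 12
Successor of A2 is M. ES(M) = max(sum(A), sum(B)) = max(12, 11) = 12
Free float = ES(successor) - EF(current) = 12 - 12 = 0

0


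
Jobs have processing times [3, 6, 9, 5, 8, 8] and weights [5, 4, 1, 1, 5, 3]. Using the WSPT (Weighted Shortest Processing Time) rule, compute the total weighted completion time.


Compute p/w ratios and sort ascending (WSPT): [(3, 5), (6, 4), (8, 5), (8, 3), (5, 1), (9, 1)]
Compute weighted completion times:
  Job (p=3,w=5): C=3, w*C=5*3=15
  Job (p=6,w=4): C=9, w*C=4*9=36
  Job (p=8,w=5): C=17, w*C=5*17=85
  Job (p=8,w=3): C=25, w*C=3*25=75
  Job (p=5,w=1): C=30, w*C=1*30=30
  Job (p=9,w=1): C=39, w*C=1*39=39
Total weighted completion time = 280

280


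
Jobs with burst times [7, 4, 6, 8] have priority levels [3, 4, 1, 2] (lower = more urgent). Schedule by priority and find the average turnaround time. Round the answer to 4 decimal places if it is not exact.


Sort by priority (ascending = highest first):
Order: [(1, 6), (2, 8), (3, 7), (4, 4)]
Completion times:
  Priority 1, burst=6, C=6
  Priority 2, burst=8, C=14
  Priority 3, burst=7, C=21
  Priority 4, burst=4, C=25
Average turnaround = 66/4 = 16.5

16.5


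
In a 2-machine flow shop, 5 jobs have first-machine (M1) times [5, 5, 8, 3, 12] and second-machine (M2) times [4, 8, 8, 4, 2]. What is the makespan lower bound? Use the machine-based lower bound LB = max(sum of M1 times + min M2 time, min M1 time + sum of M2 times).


LB1 = sum(M1 times) + min(M2 times) = 33 + 2 = 35
LB2 = min(M1 times) + sum(M2 times) = 3 + 26 = 29
Lower bound = max(LB1, LB2) = max(35, 29) = 35

35


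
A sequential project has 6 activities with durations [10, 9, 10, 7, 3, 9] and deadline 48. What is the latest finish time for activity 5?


LF(activity 5) = deadline - sum of successor durations
Successors: activities 6 through 6 with durations [9]
Sum of successor durations = 9
LF = 48 - 9 = 39

39


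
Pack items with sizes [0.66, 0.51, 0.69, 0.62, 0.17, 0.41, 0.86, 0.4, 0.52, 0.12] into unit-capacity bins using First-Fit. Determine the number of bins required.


Place items sequentially using First-Fit:
  Item 0.66 -> new Bin 1
  Item 0.51 -> new Bin 2
  Item 0.69 -> new Bin 3
  Item 0.62 -> new Bin 4
  Item 0.17 -> Bin 1 (now 0.83)
  Item 0.41 -> Bin 2 (now 0.92)
  Item 0.86 -> new Bin 5
  Item 0.4 -> new Bin 6
  Item 0.52 -> Bin 6 (now 0.92)
  Item 0.12 -> Bin 1 (now 0.95)
Total bins used = 6

6


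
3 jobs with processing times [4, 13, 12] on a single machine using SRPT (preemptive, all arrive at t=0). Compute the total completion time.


Since all jobs arrive at t=0, SRPT equals SPT ordering.
SPT order: [4, 12, 13]
Completion times:
  Job 1: p=4, C=4
  Job 2: p=12, C=16
  Job 3: p=13, C=29
Total completion time = 4 + 16 + 29 = 49

49


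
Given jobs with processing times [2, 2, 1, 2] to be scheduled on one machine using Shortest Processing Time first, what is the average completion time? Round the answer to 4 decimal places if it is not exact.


Sort jobs by processing time (SPT order): [1, 2, 2, 2]
Compute completion times sequentially:
  Job 1: processing = 1, completes at 1
  Job 2: processing = 2, completes at 3
  Job 3: processing = 2, completes at 5
  Job 4: processing = 2, completes at 7
Sum of completion times = 16
Average completion time = 16/4 = 4.0

4.0


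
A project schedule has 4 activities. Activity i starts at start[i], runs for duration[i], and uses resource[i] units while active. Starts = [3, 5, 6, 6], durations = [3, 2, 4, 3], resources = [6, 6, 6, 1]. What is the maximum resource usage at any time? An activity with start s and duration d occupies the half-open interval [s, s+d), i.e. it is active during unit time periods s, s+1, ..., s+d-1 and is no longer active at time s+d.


Each activity i is active on [start_i, start_i + duration_i).
Compute total resource usage per time slot:
  t=0: active resources = [], total = 0
  t=1: active resources = [], total = 0
  t=2: active resources = [], total = 0
  t=3: active resources = [6], total = 6
  t=4: active resources = [6], total = 6
  t=5: active resources = [6, 6], total = 12
  t=6: active resources = [6, 6, 1], total = 13
  t=7: active resources = [6, 1], total = 7
  t=8: active resources = [6, 1], total = 7
  t=9: active resources = [6], total = 6
Peak resource demand = 13

13


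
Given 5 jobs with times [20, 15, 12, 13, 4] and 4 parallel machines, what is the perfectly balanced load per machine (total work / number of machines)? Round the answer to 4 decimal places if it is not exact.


Total processing time = 20 + 15 + 12 + 13 + 4 = 64
Number of machines = 4
Ideal balanced load = 64 / 4 = 16.0

16.0


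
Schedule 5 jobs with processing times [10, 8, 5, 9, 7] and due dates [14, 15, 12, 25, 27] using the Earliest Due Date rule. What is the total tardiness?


Sort by due date (EDD order): [(5, 12), (10, 14), (8, 15), (9, 25), (7, 27)]
Compute completion times and tardiness:
  Job 1: p=5, d=12, C=5, tardiness=max(0,5-12)=0
  Job 2: p=10, d=14, C=15, tardiness=max(0,15-14)=1
  Job 3: p=8, d=15, C=23, tardiness=max(0,23-15)=8
  Job 4: p=9, d=25, C=32, tardiness=max(0,32-25)=7
  Job 5: p=7, d=27, C=39, tardiness=max(0,39-27)=12
Total tardiness = 28

28


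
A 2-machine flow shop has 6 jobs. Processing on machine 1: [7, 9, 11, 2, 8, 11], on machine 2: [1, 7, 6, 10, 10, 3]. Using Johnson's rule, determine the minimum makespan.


Apply Johnson's rule:
  Group 1 (a <= b): [(4, 2, 10), (5, 8, 10)]
  Group 2 (a > b): [(2, 9, 7), (3, 11, 6), (6, 11, 3), (1, 7, 1)]
Optimal job order: [4, 5, 2, 3, 6, 1]
Schedule:
  Job 4: M1 done at 2, M2 done at 12
  Job 5: M1 done at 10, M2 done at 22
  Job 2: M1 done at 19, M2 done at 29
  Job 3: M1 done at 30, M2 done at 36
  Job 6: M1 done at 41, M2 done at 44
  Job 1: M1 done at 48, M2 done at 49
Makespan = 49

49


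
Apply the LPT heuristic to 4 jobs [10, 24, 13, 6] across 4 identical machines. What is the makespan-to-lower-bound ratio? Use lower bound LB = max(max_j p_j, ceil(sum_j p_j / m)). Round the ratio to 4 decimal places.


LPT order: [24, 13, 10, 6]
Machine loads after assignment: [24, 13, 10, 6]
LPT makespan = 24
Lower bound = max(max_job, ceil(total/4)) = max(24, 14) = 24
Ratio = 24 / 24 = 1.0

1.0


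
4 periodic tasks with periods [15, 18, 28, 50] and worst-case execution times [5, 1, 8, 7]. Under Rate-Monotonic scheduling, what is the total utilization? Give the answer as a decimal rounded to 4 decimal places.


Compute individual utilizations (exact fractions):
  Task 1: C/T = 5/15 = 1/3 (approx. 0.3333)
  Task 2: C/T = 1/18 (approx. 0.0556)
  Task 3: C/T = 8/28 = 2/7 (approx. 0.2857)
  Task 4: C/T = 7/50 (approx. 0.14)
Total utilization U = 1/3 + 1/18 + 2/7 + 7/50 = 1283/1575
Rounded to 4 decimal places: U = 0.8146
RM (Liu & Layland) bound for 4 tasks = 0.756828; compare with U = 1283/1575 (approx. 0.814603)
bound < U <= 1, so the RM sufficient condition is not met (inconclusive; an exact test such as response-time analysis is needed).

0.8146


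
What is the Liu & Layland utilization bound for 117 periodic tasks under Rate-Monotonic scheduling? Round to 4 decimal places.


Compute 2^(1/117) = 1.0059419185
Subtract 1: 1.0059419185 - 1 = 0.0059419185
Multiply by n: 117 * 0.0059419185 = 0.6952044645
Round to 4 dp: 0.6952

0.6952


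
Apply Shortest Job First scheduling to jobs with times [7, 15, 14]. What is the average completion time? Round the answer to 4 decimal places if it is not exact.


SJF order (ascending): [7, 14, 15]
Completion times:
  Job 1: burst=7, C=7
  Job 2: burst=14, C=21
  Job 3: burst=15, C=36
Average completion = 64/3 = 21.3333

21.3333


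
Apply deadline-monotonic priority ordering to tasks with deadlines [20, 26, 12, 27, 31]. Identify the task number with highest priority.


Sort tasks by relative deadline (ascending):
  Task 3: deadline = 12
  Task 1: deadline = 20
  Task 2: deadline = 26
  Task 4: deadline = 27
  Task 5: deadline = 31
Priority order (highest first): [3, 1, 2, 4, 5]
Highest priority task = 3

3


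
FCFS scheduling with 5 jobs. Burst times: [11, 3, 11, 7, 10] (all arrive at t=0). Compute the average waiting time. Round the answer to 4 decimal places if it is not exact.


FCFS order (as given): [11, 3, 11, 7, 10]
Waiting times:
  Job 1: wait = 0
  Job 2: wait = 11
  Job 3: wait = 14
  Job 4: wait = 25
  Job 5: wait = 32
Sum of waiting times = 82
Average waiting time = 82/5 = 16.4

16.4


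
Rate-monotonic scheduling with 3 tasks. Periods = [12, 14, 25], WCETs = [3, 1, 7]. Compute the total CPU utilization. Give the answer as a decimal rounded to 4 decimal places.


Compute individual utilizations (exact fractions):
  Task 1: C/T = 3/12 = 1/4 (approx. 0.25)
  Task 2: C/T = 1/14 (approx. 0.0714)
  Task 3: C/T = 7/25 (approx. 0.28)
Total utilization U = 1/4 + 1/14 + 7/25 = 421/700
Rounded to 4 decimal places: U = 0.6014
RM (Liu & Layland) bound for 3 tasks = 0.779763; compare with U = 421/700 (approx. 0.601429)
U <= bound, so schedulable by RM sufficient condition.

0.6014


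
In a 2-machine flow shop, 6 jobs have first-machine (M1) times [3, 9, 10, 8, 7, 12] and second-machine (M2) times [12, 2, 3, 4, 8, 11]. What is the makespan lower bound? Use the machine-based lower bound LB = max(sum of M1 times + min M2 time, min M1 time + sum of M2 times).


LB1 = sum(M1 times) + min(M2 times) = 49 + 2 = 51
LB2 = min(M1 times) + sum(M2 times) = 3 + 40 = 43
Lower bound = max(LB1, LB2) = max(51, 43) = 51

51


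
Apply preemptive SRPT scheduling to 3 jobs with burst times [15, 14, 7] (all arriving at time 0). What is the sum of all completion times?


Since all jobs arrive at t=0, SRPT equals SPT ordering.
SPT order: [7, 14, 15]
Completion times:
  Job 1: p=7, C=7
  Job 2: p=14, C=21
  Job 3: p=15, C=36
Total completion time = 7 + 21 + 36 = 64

64


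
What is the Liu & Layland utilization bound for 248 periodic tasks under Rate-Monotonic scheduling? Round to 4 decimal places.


Compute 2^(1/248) = 1.0027988578
Subtract 1: 1.0027988578 - 1 = 0.0027988578
Multiply by n: 248 * 0.0027988578 = 0.6941167344
Round to 4 dp: 0.6941

0.6941


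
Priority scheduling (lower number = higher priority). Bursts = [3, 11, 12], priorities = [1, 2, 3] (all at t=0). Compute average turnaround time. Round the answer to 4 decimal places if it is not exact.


Sort by priority (ascending = highest first):
Order: [(1, 3), (2, 11), (3, 12)]
Completion times:
  Priority 1, burst=3, C=3
  Priority 2, burst=11, C=14
  Priority 3, burst=12, C=26
Average turnaround = 43/3 = 14.3333

14.3333


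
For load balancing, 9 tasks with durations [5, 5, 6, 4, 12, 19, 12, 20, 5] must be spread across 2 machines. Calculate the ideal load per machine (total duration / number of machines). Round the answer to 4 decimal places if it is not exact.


Total processing time = 5 + 5 + 6 + 4 + 12 + 19 + 12 + 20 + 5 = 88
Number of machines = 2
Ideal balanced load = 88 / 2 = 44.0

44.0


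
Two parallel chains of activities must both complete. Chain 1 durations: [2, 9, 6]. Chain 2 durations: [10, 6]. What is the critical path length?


Path A total = 2 + 9 + 6 = 17
Path B total = 10 + 6 = 16
Critical path = longest path = max(17, 16) = 17

17


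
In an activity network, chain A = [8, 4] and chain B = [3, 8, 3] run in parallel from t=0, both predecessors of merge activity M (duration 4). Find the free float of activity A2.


ES(A2) = sum of predecessors on chain A = 8
EF(A2) = ES + duration = 8 + 4 = 12
Successor of A2 is M. ES(M) = max(sum(A), sum(B)) = max(12, 14) = 14
Free float = ES(successor) - EF(current) = 14 - 12 = 2

2


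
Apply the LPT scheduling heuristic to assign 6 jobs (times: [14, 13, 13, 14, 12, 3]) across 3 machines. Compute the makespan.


Sort jobs in decreasing order (LPT): [14, 14, 13, 13, 12, 3]
Assign each job to the least loaded machine:
  Machine 1: jobs [14, 12], load = 26
  Machine 2: jobs [14, 3], load = 17
  Machine 3: jobs [13, 13], load = 26
Makespan = max load = 26

26


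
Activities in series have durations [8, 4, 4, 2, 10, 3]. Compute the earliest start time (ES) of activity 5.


Activity 5 starts after activities 1 through 4 complete.
Predecessor durations: [8, 4, 4, 2]
ES = 8 + 4 + 4 + 2 = 18

18


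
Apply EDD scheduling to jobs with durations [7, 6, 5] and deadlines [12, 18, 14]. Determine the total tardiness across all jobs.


Sort by due date (EDD order): [(7, 12), (5, 14), (6, 18)]
Compute completion times and tardiness:
  Job 1: p=7, d=12, C=7, tardiness=max(0,7-12)=0
  Job 2: p=5, d=14, C=12, tardiness=max(0,12-14)=0
  Job 3: p=6, d=18, C=18, tardiness=max(0,18-18)=0
Total tardiness = 0

0


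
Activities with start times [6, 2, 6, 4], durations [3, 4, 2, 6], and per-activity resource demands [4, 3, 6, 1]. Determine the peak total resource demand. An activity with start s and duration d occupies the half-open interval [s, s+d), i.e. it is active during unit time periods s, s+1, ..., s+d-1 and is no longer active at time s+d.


Each activity i is active on [start_i, start_i + duration_i).
Compute total resource usage per time slot:
  t=0: active resources = [], total = 0
  t=1: active resources = [], total = 0
  t=2: active resources = [3], total = 3
  t=3: active resources = [3], total = 3
  t=4: active resources = [3, 1], total = 4
  t=5: active resources = [3, 1], total = 4
  t=6: active resources = [4, 6, 1], total = 11
  t=7: active resources = [4, 6, 1], total = 11
  t=8: active resources = [4, 1], total = 5
  t=9: active resources = [1], total = 1
Peak resource demand = 11

11


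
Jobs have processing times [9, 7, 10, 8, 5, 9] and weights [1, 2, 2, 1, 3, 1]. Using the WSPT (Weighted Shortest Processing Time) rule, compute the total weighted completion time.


Compute p/w ratios and sort ascending (WSPT): [(5, 3), (7, 2), (10, 2), (8, 1), (9, 1), (9, 1)]
Compute weighted completion times:
  Job (p=5,w=3): C=5, w*C=3*5=15
  Job (p=7,w=2): C=12, w*C=2*12=24
  Job (p=10,w=2): C=22, w*C=2*22=44
  Job (p=8,w=1): C=30, w*C=1*30=30
  Job (p=9,w=1): C=39, w*C=1*39=39
  Job (p=9,w=1): C=48, w*C=1*48=48
Total weighted completion time = 200

200


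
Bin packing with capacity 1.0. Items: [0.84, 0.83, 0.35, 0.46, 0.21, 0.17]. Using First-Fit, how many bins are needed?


Place items sequentially using First-Fit:
  Item 0.84 -> new Bin 1
  Item 0.83 -> new Bin 2
  Item 0.35 -> new Bin 3
  Item 0.46 -> Bin 3 (now 0.81)
  Item 0.21 -> new Bin 4
  Item 0.17 -> Bin 2 (now 1.0)
Total bins used = 4

4


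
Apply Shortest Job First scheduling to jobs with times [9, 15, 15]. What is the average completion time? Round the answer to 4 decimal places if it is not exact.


SJF order (ascending): [9, 15, 15]
Completion times:
  Job 1: burst=9, C=9
  Job 2: burst=15, C=24
  Job 3: burst=15, C=39
Average completion = 72/3 = 24.0

24.0


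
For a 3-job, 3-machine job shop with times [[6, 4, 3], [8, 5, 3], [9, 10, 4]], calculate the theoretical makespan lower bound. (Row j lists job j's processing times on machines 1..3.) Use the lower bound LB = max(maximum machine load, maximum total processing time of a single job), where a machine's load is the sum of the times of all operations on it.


Machine loads:
  Machine 1: 6 + 8 + 9 = 23
  Machine 2: 4 + 5 + 10 = 19
  Machine 3: 3 + 3 + 4 = 10
Max machine load = 23
Job totals:
  Job 1: 13
  Job 2: 16
  Job 3: 23
Max job total = 23
Lower bound = max(23, 23) = 23

23


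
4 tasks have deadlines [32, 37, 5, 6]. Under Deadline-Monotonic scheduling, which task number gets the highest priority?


Sort tasks by relative deadline (ascending):
  Task 3: deadline = 5
  Task 4: deadline = 6
  Task 1: deadline = 32
  Task 2: deadline = 37
Priority order (highest first): [3, 4, 1, 2]
Highest priority task = 3

3


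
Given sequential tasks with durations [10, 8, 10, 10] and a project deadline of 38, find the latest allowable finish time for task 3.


LF(activity 3) = deadline - sum of successor durations
Successors: activities 4 through 4 with durations [10]
Sum of successor durations = 10
LF = 38 - 10 = 28

28


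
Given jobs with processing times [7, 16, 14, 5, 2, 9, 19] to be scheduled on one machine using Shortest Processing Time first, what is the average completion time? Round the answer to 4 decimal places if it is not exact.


Sort jobs by processing time (SPT order): [2, 5, 7, 9, 14, 16, 19]
Compute completion times sequentially:
  Job 1: processing = 2, completes at 2
  Job 2: processing = 5, completes at 7
  Job 3: processing = 7, completes at 14
  Job 4: processing = 9, completes at 23
  Job 5: processing = 14, completes at 37
  Job 6: processing = 16, completes at 53
  Job 7: processing = 19, completes at 72
Sum of completion times = 208
Average completion time = 208/7 = 29.7143

29.7143


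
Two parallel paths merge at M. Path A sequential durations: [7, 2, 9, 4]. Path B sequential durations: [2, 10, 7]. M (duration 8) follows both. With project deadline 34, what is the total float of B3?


Forward pass: ES(B3) = sum of predecessors on chain B = 12
EF = ES + duration = 12 + 7 = 19
Backward pass: LF(M) = deadline = 34; LS(M) = 34 - 8 = 26
LF(B3) = LS(M) - sum(successors on chain B) = 26 - 0 = 26
LS = LF - duration = 26 - 7 = 19
Total float = LS - ES = 19 - 12 = 7

7


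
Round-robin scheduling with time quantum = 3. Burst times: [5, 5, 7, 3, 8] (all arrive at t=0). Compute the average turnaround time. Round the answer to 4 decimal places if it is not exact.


Time quantum = 3
Execution trace:
  J1 runs 3 units, time = 3
  J2 runs 3 units, time = 6
  J3 runs 3 units, time = 9
  J4 runs 3 units, time = 12
  J5 runs 3 units, time = 15
  J1 runs 2 units, time = 17
  J2 runs 2 units, time = 19
  J3 runs 3 units, time = 22
  J5 runs 3 units, time = 25
  J3 runs 1 units, time = 26
  J5 runs 2 units, time = 28
Finish times: [17, 19, 26, 12, 28]
Average turnaround = 102/5 = 20.4

20.4


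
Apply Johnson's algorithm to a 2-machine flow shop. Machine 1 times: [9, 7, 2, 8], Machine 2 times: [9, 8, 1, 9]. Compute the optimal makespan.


Apply Johnson's rule:
  Group 1 (a <= b): [(2, 7, 8), (4, 8, 9), (1, 9, 9)]
  Group 2 (a > b): [(3, 2, 1)]
Optimal job order: [2, 4, 1, 3]
Schedule:
  Job 2: M1 done at 7, M2 done at 15
  Job 4: M1 done at 15, M2 done at 24
  Job 1: M1 done at 24, M2 done at 33
  Job 3: M1 done at 26, M2 done at 34
Makespan = 34

34


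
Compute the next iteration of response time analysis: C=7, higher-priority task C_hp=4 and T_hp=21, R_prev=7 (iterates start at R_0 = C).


R_next = C + ceil(R_prev / T_hp) * C_hp
ceil(7 / 21) = ceil(0.3333) = 1
Interference = 1 * 4 = 4
R_next = 7 + 4 = 11

11


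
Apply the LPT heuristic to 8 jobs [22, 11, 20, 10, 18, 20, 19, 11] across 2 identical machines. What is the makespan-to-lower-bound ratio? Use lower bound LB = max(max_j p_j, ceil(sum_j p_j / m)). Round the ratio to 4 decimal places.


LPT order: [22, 20, 20, 19, 18, 11, 11, 10]
Machine loads after assignment: [63, 68]
LPT makespan = 68
Lower bound = max(max_job, ceil(total/2)) = max(22, 66) = 66
Ratio = 68 / 66 = 1.0303

1.0303


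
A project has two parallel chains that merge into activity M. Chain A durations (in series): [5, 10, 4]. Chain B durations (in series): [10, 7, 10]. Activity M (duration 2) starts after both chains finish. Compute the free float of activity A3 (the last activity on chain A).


ES(A3) = sum of predecessors on chain A = 15
EF(A3) = ES + duration = 15 + 4 = 19
Successor of A3 is M. ES(M) = max(sum(A), sum(B)) = max(19, 27) = 27
Free float = ES(successor) - EF(current) = 27 - 19 = 8

8


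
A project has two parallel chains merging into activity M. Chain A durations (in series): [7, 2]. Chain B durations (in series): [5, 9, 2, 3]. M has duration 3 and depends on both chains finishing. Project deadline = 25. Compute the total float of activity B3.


Forward pass: ES(B3) = sum of predecessors on chain B = 14
EF = ES + duration = 14 + 2 = 16
Backward pass: LF(M) = deadline = 25; LS(M) = 25 - 3 = 22
LF(B3) = LS(M) - sum(successors on chain B) = 22 - 3 = 19
LS = LF - duration = 19 - 2 = 17
Total float = LS - ES = 17 - 14 = 3

3


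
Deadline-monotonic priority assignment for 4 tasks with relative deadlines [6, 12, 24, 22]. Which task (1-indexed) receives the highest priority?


Sort tasks by relative deadline (ascending):
  Task 1: deadline = 6
  Task 2: deadline = 12
  Task 4: deadline = 22
  Task 3: deadline = 24
Priority order (highest first): [1, 2, 4, 3]
Highest priority task = 1

1


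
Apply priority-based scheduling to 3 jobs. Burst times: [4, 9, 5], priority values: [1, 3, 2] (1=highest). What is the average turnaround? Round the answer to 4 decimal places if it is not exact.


Sort by priority (ascending = highest first):
Order: [(1, 4), (2, 5), (3, 9)]
Completion times:
  Priority 1, burst=4, C=4
  Priority 2, burst=5, C=9
  Priority 3, burst=9, C=18
Average turnaround = 31/3 = 10.3333

10.3333


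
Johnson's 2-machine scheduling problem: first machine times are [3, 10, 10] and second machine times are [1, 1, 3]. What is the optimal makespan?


Apply Johnson's rule:
  Group 1 (a <= b): []
  Group 2 (a > b): [(3, 10, 3), (1, 3, 1), (2, 10, 1)]
Optimal job order: [3, 1, 2]
Schedule:
  Job 3: M1 done at 10, M2 done at 13
  Job 1: M1 done at 13, M2 done at 14
  Job 2: M1 done at 23, M2 done at 24
Makespan = 24

24


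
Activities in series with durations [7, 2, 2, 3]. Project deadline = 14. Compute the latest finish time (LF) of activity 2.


LF(activity 2) = deadline - sum of successor durations
Successors: activities 3 through 4 with durations [2, 3]
Sum of successor durations = 5
LF = 14 - 5 = 9

9


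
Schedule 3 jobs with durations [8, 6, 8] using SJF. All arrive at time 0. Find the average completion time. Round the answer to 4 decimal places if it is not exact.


SJF order (ascending): [6, 8, 8]
Completion times:
  Job 1: burst=6, C=6
  Job 2: burst=8, C=14
  Job 3: burst=8, C=22
Average completion = 42/3 = 14.0

14.0


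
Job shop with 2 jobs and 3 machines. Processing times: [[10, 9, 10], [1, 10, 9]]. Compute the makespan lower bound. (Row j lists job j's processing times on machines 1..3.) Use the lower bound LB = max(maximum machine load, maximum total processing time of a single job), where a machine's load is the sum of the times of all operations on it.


Machine loads:
  Machine 1: 10 + 1 = 11
  Machine 2: 9 + 10 = 19
  Machine 3: 10 + 9 = 19
Max machine load = 19
Job totals:
  Job 1: 29
  Job 2: 20
Max job total = 29
Lower bound = max(19, 29) = 29

29


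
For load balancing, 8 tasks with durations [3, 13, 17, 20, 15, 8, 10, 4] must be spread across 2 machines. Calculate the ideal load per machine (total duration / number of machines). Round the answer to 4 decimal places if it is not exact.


Total processing time = 3 + 13 + 17 + 20 + 15 + 8 + 10 + 4 = 90
Number of machines = 2
Ideal balanced load = 90 / 2 = 45.0

45.0


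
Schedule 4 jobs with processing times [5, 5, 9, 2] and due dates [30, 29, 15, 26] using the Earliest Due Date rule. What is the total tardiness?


Sort by due date (EDD order): [(9, 15), (2, 26), (5, 29), (5, 30)]
Compute completion times and tardiness:
  Job 1: p=9, d=15, C=9, tardiness=max(0,9-15)=0
  Job 2: p=2, d=26, C=11, tardiness=max(0,11-26)=0
  Job 3: p=5, d=29, C=16, tardiness=max(0,16-29)=0
  Job 4: p=5, d=30, C=21, tardiness=max(0,21-30)=0
Total tardiness = 0

0


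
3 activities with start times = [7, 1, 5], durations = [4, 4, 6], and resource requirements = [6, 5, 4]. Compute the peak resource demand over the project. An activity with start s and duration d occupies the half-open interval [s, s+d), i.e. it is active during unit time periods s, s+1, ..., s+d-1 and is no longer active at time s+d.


Each activity i is active on [start_i, start_i + duration_i).
Compute total resource usage per time slot:
  t=0: active resources = [], total = 0
  t=1: active resources = [5], total = 5
  t=2: active resources = [5], total = 5
  t=3: active resources = [5], total = 5
  t=4: active resources = [5], total = 5
  t=5: active resources = [4], total = 4
  t=6: active resources = [4], total = 4
  t=7: active resources = [6, 4], total = 10
  t=8: active resources = [6, 4], total = 10
  t=9: active resources = [6, 4], total = 10
  t=10: active resources = [6, 4], total = 10
Peak resource demand = 10

10


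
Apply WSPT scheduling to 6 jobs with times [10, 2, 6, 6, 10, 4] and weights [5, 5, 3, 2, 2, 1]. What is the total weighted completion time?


Compute p/w ratios and sort ascending (WSPT): [(2, 5), (10, 5), (6, 3), (6, 2), (4, 1), (10, 2)]
Compute weighted completion times:
  Job (p=2,w=5): C=2, w*C=5*2=10
  Job (p=10,w=5): C=12, w*C=5*12=60
  Job (p=6,w=3): C=18, w*C=3*18=54
  Job (p=6,w=2): C=24, w*C=2*24=48
  Job (p=4,w=1): C=28, w*C=1*28=28
  Job (p=10,w=2): C=38, w*C=2*38=76
Total weighted completion time = 276

276


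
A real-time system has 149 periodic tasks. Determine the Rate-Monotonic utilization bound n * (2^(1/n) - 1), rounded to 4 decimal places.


Compute 2^(1/149) = 1.0046628318
Subtract 1: 1.0046628318 - 1 = 0.0046628318
Multiply by n: 149 * 0.0046628318 = 0.6947619382
Round to 4 dp: 0.6948

0.6948


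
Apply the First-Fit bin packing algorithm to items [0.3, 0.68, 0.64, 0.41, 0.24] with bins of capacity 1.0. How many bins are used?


Place items sequentially using First-Fit:
  Item 0.3 -> new Bin 1
  Item 0.68 -> Bin 1 (now 0.98)
  Item 0.64 -> new Bin 2
  Item 0.41 -> new Bin 3
  Item 0.24 -> Bin 2 (now 0.88)
Total bins used = 3

3


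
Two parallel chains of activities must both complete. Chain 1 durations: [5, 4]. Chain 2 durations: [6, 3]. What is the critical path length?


Path A total = 5 + 4 = 9
Path B total = 6 + 3 = 9
Critical path = longest path = max(9, 9) = 9

9


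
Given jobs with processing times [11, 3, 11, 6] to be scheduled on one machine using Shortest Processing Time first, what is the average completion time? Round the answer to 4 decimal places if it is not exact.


Sort jobs by processing time (SPT order): [3, 6, 11, 11]
Compute completion times sequentially:
  Job 1: processing = 3, completes at 3
  Job 2: processing = 6, completes at 9
  Job 3: processing = 11, completes at 20
  Job 4: processing = 11, completes at 31
Sum of completion times = 63
Average completion time = 63/4 = 15.75

15.75


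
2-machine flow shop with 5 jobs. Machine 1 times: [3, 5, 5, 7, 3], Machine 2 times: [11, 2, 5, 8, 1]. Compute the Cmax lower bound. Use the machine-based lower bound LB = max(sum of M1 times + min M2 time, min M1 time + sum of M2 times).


LB1 = sum(M1 times) + min(M2 times) = 23 + 1 = 24
LB2 = min(M1 times) + sum(M2 times) = 3 + 27 = 30
Lower bound = max(LB1, LB2) = max(24, 30) = 30

30


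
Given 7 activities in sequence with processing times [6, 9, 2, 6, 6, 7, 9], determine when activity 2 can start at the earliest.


Activity 2 starts after activities 1 through 1 complete.
Predecessor durations: [6]
ES = 6 = 6

6


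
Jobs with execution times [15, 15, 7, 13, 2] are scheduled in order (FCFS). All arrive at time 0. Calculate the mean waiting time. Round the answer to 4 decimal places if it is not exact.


FCFS order (as given): [15, 15, 7, 13, 2]
Waiting times:
  Job 1: wait = 0
  Job 2: wait = 15
  Job 3: wait = 30
  Job 4: wait = 37
  Job 5: wait = 50
Sum of waiting times = 132
Average waiting time = 132/5 = 26.4

26.4


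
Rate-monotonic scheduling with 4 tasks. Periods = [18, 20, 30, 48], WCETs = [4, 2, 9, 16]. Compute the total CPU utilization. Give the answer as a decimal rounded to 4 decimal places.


Compute individual utilizations (exact fractions):
  Task 1: C/T = 4/18 = 2/9 (approx. 0.2222)
  Task 2: C/T = 2/20 = 1/10 (approx. 0.1)
  Task 3: C/T = 9/30 = 3/10 (approx. 0.3)
  Task 4: C/T = 16/48 = 1/3 (approx. 0.3333)
Total utilization U = 2/9 + 1/10 + 3/10 + 1/3 = 43/45
Rounded to 4 decimal places: U = 0.9556
RM (Liu & Layland) bound for 4 tasks = 0.756828; compare with U = 43/45 (approx. 0.955556)
bound < U <= 1, so the RM sufficient condition is not met (inconclusive; an exact test such as response-time analysis is needed).

0.9556


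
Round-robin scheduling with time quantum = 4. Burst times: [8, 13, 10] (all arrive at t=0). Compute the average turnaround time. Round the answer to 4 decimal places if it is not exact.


Time quantum = 4
Execution trace:
  J1 runs 4 units, time = 4
  J2 runs 4 units, time = 8
  J3 runs 4 units, time = 12
  J1 runs 4 units, time = 16
  J2 runs 4 units, time = 20
  J3 runs 4 units, time = 24
  J2 runs 4 units, time = 28
  J3 runs 2 units, time = 30
  J2 runs 1 units, time = 31
Finish times: [16, 31, 30]
Average turnaround = 77/3 = 25.6667

25.6667


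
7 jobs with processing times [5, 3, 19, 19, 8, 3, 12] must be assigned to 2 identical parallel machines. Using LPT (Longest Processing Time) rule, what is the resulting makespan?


Sort jobs in decreasing order (LPT): [19, 19, 12, 8, 5, 3, 3]
Assign each job to the least loaded machine:
  Machine 1: jobs [19, 12, 3], load = 34
  Machine 2: jobs [19, 8, 5, 3], load = 35
Makespan = max load = 35

35


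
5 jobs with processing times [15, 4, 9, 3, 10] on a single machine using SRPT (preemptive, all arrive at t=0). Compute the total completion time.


Since all jobs arrive at t=0, SRPT equals SPT ordering.
SPT order: [3, 4, 9, 10, 15]
Completion times:
  Job 1: p=3, C=3
  Job 2: p=4, C=7
  Job 3: p=9, C=16
  Job 4: p=10, C=26
  Job 5: p=15, C=41
Total completion time = 3 + 7 + 16 + 26 + 41 = 93

93


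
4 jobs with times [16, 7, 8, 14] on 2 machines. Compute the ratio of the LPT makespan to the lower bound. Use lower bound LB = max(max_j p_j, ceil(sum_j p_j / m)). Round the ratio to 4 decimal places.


LPT order: [16, 14, 8, 7]
Machine loads after assignment: [23, 22]
LPT makespan = 23
Lower bound = max(max_job, ceil(total/2)) = max(16, 23) = 23
Ratio = 23 / 23 = 1.0

1.0


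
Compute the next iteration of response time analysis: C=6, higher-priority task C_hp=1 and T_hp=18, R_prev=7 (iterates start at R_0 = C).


R_next = C + ceil(R_prev / T_hp) * C_hp
ceil(7 / 18) = ceil(0.3889) = 1
Interference = 1 * 1 = 1
R_next = 6 + 1 = 7
R_next = R_prev, so the iteration has converged (response time = 7).

7


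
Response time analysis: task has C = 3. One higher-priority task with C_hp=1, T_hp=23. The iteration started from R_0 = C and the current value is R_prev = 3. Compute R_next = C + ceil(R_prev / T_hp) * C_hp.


R_next = C + ceil(R_prev / T_hp) * C_hp
ceil(3 / 23) = ceil(0.1304) = 1
Interference = 1 * 1 = 1
R_next = 3 + 1 = 4

4


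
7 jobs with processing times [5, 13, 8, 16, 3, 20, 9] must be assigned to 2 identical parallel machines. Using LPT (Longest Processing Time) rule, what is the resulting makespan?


Sort jobs in decreasing order (LPT): [20, 16, 13, 9, 8, 5, 3]
Assign each job to the least loaded machine:
  Machine 1: jobs [20, 9, 8], load = 37
  Machine 2: jobs [16, 13, 5, 3], load = 37
Makespan = max load = 37

37


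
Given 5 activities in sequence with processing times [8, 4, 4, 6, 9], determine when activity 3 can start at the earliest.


Activity 3 starts after activities 1 through 2 complete.
Predecessor durations: [8, 4]
ES = 8 + 4 = 12

12


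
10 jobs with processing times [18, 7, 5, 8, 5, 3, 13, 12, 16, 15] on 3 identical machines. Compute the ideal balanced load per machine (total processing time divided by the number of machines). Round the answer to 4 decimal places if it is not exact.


Total processing time = 18 + 7 + 5 + 8 + 5 + 3 + 13 + 12 + 16 + 15 = 102
Number of machines = 3
Ideal balanced load = 102 / 3 = 34.0

34.0


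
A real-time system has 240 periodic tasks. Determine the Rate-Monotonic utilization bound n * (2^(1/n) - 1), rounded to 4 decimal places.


Compute 2^(1/240) = 1.0028922879
Subtract 1: 1.0028922879 - 1 = 0.0028922879
Multiply by n: 240 * 0.0028922879 = 0.6941490960
Round to 4 dp: 0.6941

0.6941


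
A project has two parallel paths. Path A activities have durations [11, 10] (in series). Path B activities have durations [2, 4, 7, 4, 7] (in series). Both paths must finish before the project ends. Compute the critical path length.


Path A total = 11 + 10 = 21
Path B total = 2 + 4 + 7 + 4 + 7 = 24
Critical path = longest path = max(21, 24) = 24

24


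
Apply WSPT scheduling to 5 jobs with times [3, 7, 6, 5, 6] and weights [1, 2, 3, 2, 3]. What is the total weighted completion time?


Compute p/w ratios and sort ascending (WSPT): [(6, 3), (6, 3), (5, 2), (3, 1), (7, 2)]
Compute weighted completion times:
  Job (p=6,w=3): C=6, w*C=3*6=18
  Job (p=6,w=3): C=12, w*C=3*12=36
  Job (p=5,w=2): C=17, w*C=2*17=34
  Job (p=3,w=1): C=20, w*C=1*20=20
  Job (p=7,w=2): C=27, w*C=2*27=54
Total weighted completion time = 162

162


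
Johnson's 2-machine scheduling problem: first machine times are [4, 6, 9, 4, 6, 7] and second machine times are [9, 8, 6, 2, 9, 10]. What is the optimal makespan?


Apply Johnson's rule:
  Group 1 (a <= b): [(1, 4, 9), (2, 6, 8), (5, 6, 9), (6, 7, 10)]
  Group 2 (a > b): [(3, 9, 6), (4, 4, 2)]
Optimal job order: [1, 2, 5, 6, 3, 4]
Schedule:
  Job 1: M1 done at 4, M2 done at 13
  Job 2: M1 done at 10, M2 done at 21
  Job 5: M1 done at 16, M2 done at 30
  Job 6: M1 done at 23, M2 done at 40
  Job 3: M1 done at 32, M2 done at 46
  Job 4: M1 done at 36, M2 done at 48
Makespan = 48

48


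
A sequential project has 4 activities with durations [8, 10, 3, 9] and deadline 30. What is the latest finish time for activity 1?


LF(activity 1) = deadline - sum of successor durations
Successors: activities 2 through 4 with durations [10, 3, 9]
Sum of successor durations = 22
LF = 30 - 22 = 8

8


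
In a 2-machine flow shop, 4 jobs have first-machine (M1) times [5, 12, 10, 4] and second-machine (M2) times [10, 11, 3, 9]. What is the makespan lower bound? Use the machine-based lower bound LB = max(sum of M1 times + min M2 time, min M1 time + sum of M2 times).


LB1 = sum(M1 times) + min(M2 times) = 31 + 3 = 34
LB2 = min(M1 times) + sum(M2 times) = 4 + 33 = 37
Lower bound = max(LB1, LB2) = max(34, 37) = 37

37


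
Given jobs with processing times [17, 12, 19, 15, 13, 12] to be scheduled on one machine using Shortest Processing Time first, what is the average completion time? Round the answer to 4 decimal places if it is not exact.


Sort jobs by processing time (SPT order): [12, 12, 13, 15, 17, 19]
Compute completion times sequentially:
  Job 1: processing = 12, completes at 12
  Job 2: processing = 12, completes at 24
  Job 3: processing = 13, completes at 37
  Job 4: processing = 15, completes at 52
  Job 5: processing = 17, completes at 69
  Job 6: processing = 19, completes at 88
Sum of completion times = 282
Average completion time = 282/6 = 47.0

47.0


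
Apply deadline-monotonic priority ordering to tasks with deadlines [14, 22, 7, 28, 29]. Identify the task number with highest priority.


Sort tasks by relative deadline (ascending):
  Task 3: deadline = 7
  Task 1: deadline = 14
  Task 2: deadline = 22
  Task 4: deadline = 28
  Task 5: deadline = 29
Priority order (highest first): [3, 1, 2, 4, 5]
Highest priority task = 3

3


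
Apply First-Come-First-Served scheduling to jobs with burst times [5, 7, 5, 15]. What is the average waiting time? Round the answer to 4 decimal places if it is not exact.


FCFS order (as given): [5, 7, 5, 15]
Waiting times:
  Job 1: wait = 0
  Job 2: wait = 5
  Job 3: wait = 12
  Job 4: wait = 17
Sum of waiting times = 34
Average waiting time = 34/4 = 8.5

8.5


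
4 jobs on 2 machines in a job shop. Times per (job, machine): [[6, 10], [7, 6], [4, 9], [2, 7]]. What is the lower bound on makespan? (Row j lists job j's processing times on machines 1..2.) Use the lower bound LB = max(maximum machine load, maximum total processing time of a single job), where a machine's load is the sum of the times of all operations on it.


Machine loads:
  Machine 1: 6 + 7 + 4 + 2 = 19
  Machine 2: 10 + 6 + 9 + 7 = 32
Max machine load = 32
Job totals:
  Job 1: 16
  Job 2: 13
  Job 3: 13
  Job 4: 9
Max job total = 16
Lower bound = max(32, 16) = 32

32


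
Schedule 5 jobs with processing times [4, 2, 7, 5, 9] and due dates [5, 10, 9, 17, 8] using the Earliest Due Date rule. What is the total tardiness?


Sort by due date (EDD order): [(4, 5), (9, 8), (7, 9), (2, 10), (5, 17)]
Compute completion times and tardiness:
  Job 1: p=4, d=5, C=4, tardiness=max(0,4-5)=0
  Job 2: p=9, d=8, C=13, tardiness=max(0,13-8)=5
  Job 3: p=7, d=9, C=20, tardiness=max(0,20-9)=11
  Job 4: p=2, d=10, C=22, tardiness=max(0,22-10)=12
  Job 5: p=5, d=17, C=27, tardiness=max(0,27-17)=10
Total tardiness = 38

38


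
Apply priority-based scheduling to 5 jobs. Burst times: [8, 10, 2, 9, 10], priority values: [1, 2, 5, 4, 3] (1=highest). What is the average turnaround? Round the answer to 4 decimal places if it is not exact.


Sort by priority (ascending = highest first):
Order: [(1, 8), (2, 10), (3, 10), (4, 9), (5, 2)]
Completion times:
  Priority 1, burst=8, C=8
  Priority 2, burst=10, C=18
  Priority 3, burst=10, C=28
  Priority 4, burst=9, C=37
  Priority 5, burst=2, C=39
Average turnaround = 130/5 = 26.0

26.0


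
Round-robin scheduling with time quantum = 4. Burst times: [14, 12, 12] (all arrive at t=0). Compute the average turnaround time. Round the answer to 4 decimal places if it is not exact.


Time quantum = 4
Execution trace:
  J1 runs 4 units, time = 4
  J2 runs 4 units, time = 8
  J3 runs 4 units, time = 12
  J1 runs 4 units, time = 16
  J2 runs 4 units, time = 20
  J3 runs 4 units, time = 24
  J1 runs 4 units, time = 28
  J2 runs 4 units, time = 32
  J3 runs 4 units, time = 36
  J1 runs 2 units, time = 38
Finish times: [38, 32, 36]
Average turnaround = 106/3 = 35.3333

35.3333


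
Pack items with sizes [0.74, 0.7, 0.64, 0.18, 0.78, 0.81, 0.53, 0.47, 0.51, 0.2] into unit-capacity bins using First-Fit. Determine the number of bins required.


Place items sequentially using First-Fit:
  Item 0.74 -> new Bin 1
  Item 0.7 -> new Bin 2
  Item 0.64 -> new Bin 3
  Item 0.18 -> Bin 1 (now 0.92)
  Item 0.78 -> new Bin 4
  Item 0.81 -> new Bin 5
  Item 0.53 -> new Bin 6
  Item 0.47 -> Bin 6 (now 1.0)
  Item 0.51 -> new Bin 7
  Item 0.2 -> Bin 2 (now 0.9)
Total bins used = 7

7


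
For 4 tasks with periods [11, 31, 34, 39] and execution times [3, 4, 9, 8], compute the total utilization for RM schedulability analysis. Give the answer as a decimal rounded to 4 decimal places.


Compute individual utilizations (exact fractions):
  Task 1: C/T = 3/11 (approx. 0.2727)
  Task 2: C/T = 4/31 (approx. 0.129)
  Task 3: C/T = 9/34 (approx. 0.2647)
  Task 4: C/T = 8/39 (approx. 0.2051)
Total utilization U = 3/11 + 4/31 + 9/34 + 8/39 = 394105/452166
Rounded to 4 decimal places: U = 0.8716
RM (Liu & Layland) bound for 4 tasks = 0.756828; compare with U = 394105/452166 (approx. 0.871594)
bound < U <= 1, so the RM sufficient condition is not met (inconclusive; an exact test such as response-time analysis is needed).

0.8716
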